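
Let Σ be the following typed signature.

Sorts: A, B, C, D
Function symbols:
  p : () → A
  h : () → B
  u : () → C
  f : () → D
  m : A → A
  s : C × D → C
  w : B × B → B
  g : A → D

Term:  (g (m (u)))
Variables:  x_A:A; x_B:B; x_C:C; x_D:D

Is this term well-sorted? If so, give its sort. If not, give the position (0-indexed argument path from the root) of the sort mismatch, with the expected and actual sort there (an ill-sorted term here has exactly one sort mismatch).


    (u) : C
  (m (u)) : ✗ arg 0 at [0, 0] has sort C, expected A

ill-sorted at position [0, 0]: expected A, got C


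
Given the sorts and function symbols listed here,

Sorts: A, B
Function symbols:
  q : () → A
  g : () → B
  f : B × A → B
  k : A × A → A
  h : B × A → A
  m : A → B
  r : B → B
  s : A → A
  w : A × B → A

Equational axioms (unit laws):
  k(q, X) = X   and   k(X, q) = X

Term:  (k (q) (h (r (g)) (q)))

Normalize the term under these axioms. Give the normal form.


1. (k (q) (h (r (g)) (q)))  →  (h (r (g)) (q))

normal form = (h (r (g)) (q))


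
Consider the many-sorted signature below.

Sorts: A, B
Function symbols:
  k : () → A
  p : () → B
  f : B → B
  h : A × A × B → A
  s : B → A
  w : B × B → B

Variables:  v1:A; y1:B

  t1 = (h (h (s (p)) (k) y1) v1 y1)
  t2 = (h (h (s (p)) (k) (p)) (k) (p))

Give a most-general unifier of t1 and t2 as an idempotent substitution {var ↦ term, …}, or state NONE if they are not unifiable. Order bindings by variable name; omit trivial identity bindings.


{v1 ↦ (k), y1 ↦ (p)}


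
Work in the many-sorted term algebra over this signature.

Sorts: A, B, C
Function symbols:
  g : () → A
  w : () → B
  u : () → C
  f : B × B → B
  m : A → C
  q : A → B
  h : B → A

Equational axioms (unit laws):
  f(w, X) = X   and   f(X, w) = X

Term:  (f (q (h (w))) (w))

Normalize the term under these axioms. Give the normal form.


normal form = (q (h (w)))

1. (f (q (h (w))) (w))  →  (q (h (w)))


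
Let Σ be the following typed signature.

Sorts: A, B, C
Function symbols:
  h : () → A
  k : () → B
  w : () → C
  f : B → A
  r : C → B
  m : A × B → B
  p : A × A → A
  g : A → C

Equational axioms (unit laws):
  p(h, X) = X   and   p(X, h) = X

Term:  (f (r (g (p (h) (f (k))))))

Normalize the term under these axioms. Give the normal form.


1. (f (r (g (p (h) (f (k))))))  →  (f (r (g (f (k)))))

normal form = (f (r (g (f (k)))))


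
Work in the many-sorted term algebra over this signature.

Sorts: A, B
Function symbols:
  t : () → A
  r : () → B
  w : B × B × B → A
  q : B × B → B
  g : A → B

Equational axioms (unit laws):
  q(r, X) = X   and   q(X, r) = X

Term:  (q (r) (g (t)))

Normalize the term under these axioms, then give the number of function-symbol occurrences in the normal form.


1. (q (r) (g (t)))  →  (g (t))
normal form: (g (t))

size = 2


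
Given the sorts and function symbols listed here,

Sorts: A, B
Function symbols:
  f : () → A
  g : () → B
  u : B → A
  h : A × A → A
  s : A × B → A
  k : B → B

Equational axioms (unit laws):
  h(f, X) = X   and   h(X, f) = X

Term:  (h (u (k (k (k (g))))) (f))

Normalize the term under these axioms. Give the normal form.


normal form = (u (k (k (k (g)))))

1. (h (u (k (k (k (g))))) (f))  →  (u (k (k (k (g)))))


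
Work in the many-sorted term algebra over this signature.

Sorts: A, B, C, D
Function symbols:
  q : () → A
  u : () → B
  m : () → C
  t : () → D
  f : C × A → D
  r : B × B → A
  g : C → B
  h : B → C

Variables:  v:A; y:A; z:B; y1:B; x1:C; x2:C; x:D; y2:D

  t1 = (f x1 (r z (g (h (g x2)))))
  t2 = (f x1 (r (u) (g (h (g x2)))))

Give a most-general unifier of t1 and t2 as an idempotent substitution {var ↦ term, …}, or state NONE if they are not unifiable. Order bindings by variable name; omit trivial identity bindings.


{z ↦ (u)}


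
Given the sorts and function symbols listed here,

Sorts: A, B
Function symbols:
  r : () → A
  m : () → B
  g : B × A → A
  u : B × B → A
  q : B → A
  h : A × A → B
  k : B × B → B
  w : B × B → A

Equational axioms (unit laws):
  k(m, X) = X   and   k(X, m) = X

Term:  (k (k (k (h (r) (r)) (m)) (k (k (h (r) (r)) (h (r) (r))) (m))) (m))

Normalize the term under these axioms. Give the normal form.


normal form = (k (h (r) (r)) (k (h (r) (r)) (h (r) (r))))

1. (k (k (k (h (r) (r)) (m)) (k (k (h (r) (r)) (h (r) (r))) (m))) (m))  →  (k (k (h (r) (r)) (m)) (k (k (h (r) (r)) (h (r) (r))) (m)))
2. (k (k (h (r) (r)) (m)) (k (k (h (r) (r)) (h (r) (r))) (m)))  →  (k (h (r) (r)) (k (k (h (r) (r)) (h (r) (r))) (m)))
3. (k (h (r) (r)) (k (k (h (r) (r)) (h (r) (r))) (m)))  →  (k (h (r) (r)) (k (h (r) (r)) (h (r) (r))))


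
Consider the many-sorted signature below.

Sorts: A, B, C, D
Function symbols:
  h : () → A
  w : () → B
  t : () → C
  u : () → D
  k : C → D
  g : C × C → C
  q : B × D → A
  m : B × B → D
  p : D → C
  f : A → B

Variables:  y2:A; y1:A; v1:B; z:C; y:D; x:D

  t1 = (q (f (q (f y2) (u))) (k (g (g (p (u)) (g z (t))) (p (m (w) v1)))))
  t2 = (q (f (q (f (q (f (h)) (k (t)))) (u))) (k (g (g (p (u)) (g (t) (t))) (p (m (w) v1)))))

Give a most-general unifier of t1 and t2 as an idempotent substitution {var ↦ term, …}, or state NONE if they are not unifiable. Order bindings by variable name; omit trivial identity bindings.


{y2 ↦ (q (f (h)) (k (t))), z ↦ (t)}


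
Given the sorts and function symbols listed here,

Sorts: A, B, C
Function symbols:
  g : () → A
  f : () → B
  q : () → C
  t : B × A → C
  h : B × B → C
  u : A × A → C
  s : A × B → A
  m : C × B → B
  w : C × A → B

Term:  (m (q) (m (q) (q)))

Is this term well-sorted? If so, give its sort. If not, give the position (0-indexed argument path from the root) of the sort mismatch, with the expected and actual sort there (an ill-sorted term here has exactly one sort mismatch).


ill-sorted at position [1, 1]: expected B, got C

  (q) : C
    (q) : C
    (q) : C
  (m (q) (q)) : ✗ arg 1 at [1, 1] has sort C, expected B


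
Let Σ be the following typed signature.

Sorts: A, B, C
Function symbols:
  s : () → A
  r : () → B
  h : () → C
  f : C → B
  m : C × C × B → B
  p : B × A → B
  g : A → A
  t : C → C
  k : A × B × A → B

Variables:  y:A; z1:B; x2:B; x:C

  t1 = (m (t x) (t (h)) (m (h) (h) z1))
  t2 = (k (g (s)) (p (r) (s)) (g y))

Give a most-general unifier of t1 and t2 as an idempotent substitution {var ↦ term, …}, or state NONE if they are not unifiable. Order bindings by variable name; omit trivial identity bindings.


head clash or occurs-check failure — not unifiable

NONE (not unifiable)


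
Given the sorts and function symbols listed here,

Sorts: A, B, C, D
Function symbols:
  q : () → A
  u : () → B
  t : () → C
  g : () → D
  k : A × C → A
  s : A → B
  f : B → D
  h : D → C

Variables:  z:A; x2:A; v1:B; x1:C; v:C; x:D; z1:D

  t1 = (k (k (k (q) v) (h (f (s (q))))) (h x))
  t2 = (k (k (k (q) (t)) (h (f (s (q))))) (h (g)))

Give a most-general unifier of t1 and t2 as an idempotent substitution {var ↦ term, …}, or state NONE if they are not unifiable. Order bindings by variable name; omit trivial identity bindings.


{v ↦ (t), x ↦ (g)}


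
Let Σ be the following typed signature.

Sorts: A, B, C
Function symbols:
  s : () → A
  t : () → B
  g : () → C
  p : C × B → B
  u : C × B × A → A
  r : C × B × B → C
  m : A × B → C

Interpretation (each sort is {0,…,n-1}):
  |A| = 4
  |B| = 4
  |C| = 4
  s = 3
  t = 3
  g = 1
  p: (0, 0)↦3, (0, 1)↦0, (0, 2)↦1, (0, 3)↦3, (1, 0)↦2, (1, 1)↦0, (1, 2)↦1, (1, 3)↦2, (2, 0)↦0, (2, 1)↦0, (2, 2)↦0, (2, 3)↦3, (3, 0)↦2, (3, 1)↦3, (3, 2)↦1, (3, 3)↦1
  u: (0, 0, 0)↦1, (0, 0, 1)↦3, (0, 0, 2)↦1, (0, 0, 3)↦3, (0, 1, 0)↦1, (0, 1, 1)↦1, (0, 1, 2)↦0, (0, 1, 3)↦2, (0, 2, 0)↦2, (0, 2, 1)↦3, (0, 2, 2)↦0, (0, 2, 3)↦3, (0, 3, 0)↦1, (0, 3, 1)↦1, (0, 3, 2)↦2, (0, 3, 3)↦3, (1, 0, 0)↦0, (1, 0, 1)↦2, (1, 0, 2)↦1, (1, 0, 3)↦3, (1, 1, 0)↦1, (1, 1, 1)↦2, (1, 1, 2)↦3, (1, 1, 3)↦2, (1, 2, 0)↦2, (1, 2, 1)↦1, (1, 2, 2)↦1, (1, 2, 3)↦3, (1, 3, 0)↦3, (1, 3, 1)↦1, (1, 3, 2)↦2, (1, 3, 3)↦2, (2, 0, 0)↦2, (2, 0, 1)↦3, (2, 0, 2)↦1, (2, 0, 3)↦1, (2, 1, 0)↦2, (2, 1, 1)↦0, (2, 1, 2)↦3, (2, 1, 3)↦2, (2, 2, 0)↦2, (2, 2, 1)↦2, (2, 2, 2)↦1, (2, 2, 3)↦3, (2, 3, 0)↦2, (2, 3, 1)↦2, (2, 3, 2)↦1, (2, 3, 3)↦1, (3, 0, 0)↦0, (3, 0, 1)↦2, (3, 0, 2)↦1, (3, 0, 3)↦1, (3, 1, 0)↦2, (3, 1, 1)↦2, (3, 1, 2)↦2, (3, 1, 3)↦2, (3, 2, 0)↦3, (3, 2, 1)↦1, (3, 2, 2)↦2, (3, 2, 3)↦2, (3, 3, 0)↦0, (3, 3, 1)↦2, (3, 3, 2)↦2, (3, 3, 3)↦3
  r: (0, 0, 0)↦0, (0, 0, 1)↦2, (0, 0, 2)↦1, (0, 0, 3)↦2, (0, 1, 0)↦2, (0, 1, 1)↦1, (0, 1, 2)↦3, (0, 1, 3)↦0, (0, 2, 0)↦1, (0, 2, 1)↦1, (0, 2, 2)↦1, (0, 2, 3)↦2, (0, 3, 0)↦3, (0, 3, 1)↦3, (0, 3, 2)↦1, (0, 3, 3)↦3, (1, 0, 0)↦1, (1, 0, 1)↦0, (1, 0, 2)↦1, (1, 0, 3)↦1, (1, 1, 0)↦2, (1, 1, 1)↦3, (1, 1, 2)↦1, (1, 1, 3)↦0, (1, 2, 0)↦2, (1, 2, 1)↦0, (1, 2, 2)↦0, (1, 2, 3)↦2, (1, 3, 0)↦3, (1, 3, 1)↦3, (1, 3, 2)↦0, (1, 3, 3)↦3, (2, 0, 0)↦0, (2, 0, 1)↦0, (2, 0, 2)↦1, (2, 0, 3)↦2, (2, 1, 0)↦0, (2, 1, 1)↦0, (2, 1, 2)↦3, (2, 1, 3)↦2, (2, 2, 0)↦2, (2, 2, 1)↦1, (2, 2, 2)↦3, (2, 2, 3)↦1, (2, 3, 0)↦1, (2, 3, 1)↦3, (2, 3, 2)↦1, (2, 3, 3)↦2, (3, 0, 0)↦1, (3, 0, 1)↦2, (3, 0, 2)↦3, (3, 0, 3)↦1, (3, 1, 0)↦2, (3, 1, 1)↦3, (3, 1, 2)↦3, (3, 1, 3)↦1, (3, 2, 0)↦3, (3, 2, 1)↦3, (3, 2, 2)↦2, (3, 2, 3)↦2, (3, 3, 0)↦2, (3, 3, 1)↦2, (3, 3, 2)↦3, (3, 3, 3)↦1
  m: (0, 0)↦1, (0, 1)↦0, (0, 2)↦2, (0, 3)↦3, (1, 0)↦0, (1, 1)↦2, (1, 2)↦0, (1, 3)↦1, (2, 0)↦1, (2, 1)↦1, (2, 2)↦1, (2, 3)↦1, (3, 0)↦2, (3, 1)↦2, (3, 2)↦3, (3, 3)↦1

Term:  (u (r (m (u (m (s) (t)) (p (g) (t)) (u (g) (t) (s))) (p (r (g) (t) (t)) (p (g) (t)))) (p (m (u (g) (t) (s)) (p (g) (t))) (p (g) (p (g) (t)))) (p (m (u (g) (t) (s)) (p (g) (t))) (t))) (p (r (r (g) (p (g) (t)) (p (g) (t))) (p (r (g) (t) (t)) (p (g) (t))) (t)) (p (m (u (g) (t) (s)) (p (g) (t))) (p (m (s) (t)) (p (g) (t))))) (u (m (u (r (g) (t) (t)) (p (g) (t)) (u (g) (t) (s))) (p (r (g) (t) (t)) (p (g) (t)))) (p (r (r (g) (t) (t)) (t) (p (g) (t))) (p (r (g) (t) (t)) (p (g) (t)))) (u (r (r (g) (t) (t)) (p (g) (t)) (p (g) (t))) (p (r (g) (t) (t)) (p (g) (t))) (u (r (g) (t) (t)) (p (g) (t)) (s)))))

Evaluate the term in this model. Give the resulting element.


value = 2

  s = 3
  t = 3
  (m (s) (t)) = m(3, 3) = 1
  g = 1
  t = 3
  (p (g) (t)) = p(1, 3) = 2
  g = 1
  t = 3
  s = 3
  (u (g) (t) (s)) = u(1, 3, 3) = 2
  (u (m (s) (t)) (p (g) (t)) (u (g) (t) (s))) = u(1, 2, 2) = 1
  g = 1
  t = 3
  t = 3
  (r (g) (t) (t)) = r(1, 3, 3) = 3
  g = 1
  t = 3
  (p (g) (t)) = p(1, 3) = 2
  (p (r (g) (t) (t)) (p (g) (t))) = p(3, 2) = 1
  (m (u (m (s) (t)) (p (g) (t)) (u (g) (t) (s))) (p (r (g) (t) (t)) (p (g) (t)))) = m(1, 1) = 2
  g = 1
  t = 3
  s = 3
  (u (g) (t) (s)) = u(1, 3, 3) = 2
  g = 1
  t = 3
  (p (g) (t)) = p(1, 3) = 2
  (m (u (g) (t) (s)) (p (g) (t))) = m(2, 2) = 1
  g = 1
  g = 1
  t = 3
  (p (g) (t)) = p(1, 3) = 2
  (p (g) (p (g) (t))) = p(1, 2) = 1
  (p (m (u (g) (t) (s)) (p (g) (t))) (p (g) (p (g) (t)))) = p(1, 1) = 0
  g = 1
  t = 3
  s = 3
  (u (g) (t) (s)) = u(1, 3, 3) = 2
  g = 1
  t = 3
  (p (g) (t)) = p(1, 3) = 2
  (m (u (g) (t) (s)) (p (g) (t))) = m(2, 2) = 1
  t = 3
  (p (m (u (g) (t) (s)) (p (g) (t))) (t)) = p(1, 3) = 2
  (r (m (u (m (s) (t)) (p (g) (t)) (u (g) (t) (s))) (p (r (g) (t) (t)) (p (g) (t)))) (p (m (u (g) (t) (s)) (p (g) (t))) (p (g) (p (g) (t)))) (p (m (u (g) (t) (s)) (p (g) (t))) (t))) = r(2, 0, 2) = 1
  g = 1
  g = 1
  t = 3
  (p (g) (t)) = p(1, 3) = 2
  g = 1
  t = 3
  (p (g) (t)) = p(1, 3) = 2
  (r (g) (p (g) (t)) (p (g) (t))) = r(1, 2, 2) = 0
  g = 1
  t = 3
  t = 3
  (r (g) (t) (t)) = r(1, 3, 3) = 3
  g = 1
  t = 3
  (p (g) (t)) = p(1, 3) = 2
  (p (r (g) (t) (t)) (p (g) (t))) = p(3, 2) = 1
  t = 3
  (r (r (g) (p (g) (t)) (p (g) (t))) (p (r (g) (t) (t)) (p (g) (t))) (t)) = r(0, 1, 3) = 0
  g = 1
  t = 3
  s = 3
  (u (g) (t) (s)) = u(1, 3, 3) = 2
  g = 1
  t = 3
  (p (g) (t)) = p(1, 3) = 2
  (m (u (g) (t) (s)) (p (g) (t))) = m(2, 2) = 1
  s = 3
  t = 3
  (m (s) (t)) = m(3, 3) = 1
  g = 1
  t = 3
  (p (g) (t)) = p(1, 3) = 2
  (p (m (s) (t)) (p (g) (t))) = p(1, 2) = 1
  (p (m (u (g) (t) (s)) (p (g) (t))) (p (m (s) (t)) (p (g) (t)))) = p(1, 1) = 0
  (p (r (r (g) (p (g) (t)) (p (g) (t))) (p (r (g) (t) (t)) (p (g) (t))) (t)) (p (m (u (g) (t) (s)) (p (g) (t))) (p (m (s) (t)) (p (g) (t))))) = p(0, 0) = 3
  g = 1
  t = 3
  t = 3
  (r (g) (t) (t)) = r(1, 3, 3) = 3
  g = 1
  t = 3
  (p (g) (t)) = p(1, 3) = 2
  g = 1
  t = 3
  s = 3
  (u (g) (t) (s)) = u(1, 3, 3) = 2
  (u (r (g) (t) (t)) (p (g) (t)) (u (g) (t) (s))) = u(3, 2, 2) = 2
  g = 1
  t = 3
  t = 3
  (r (g) (t) (t)) = r(1, 3, 3) = 3
  g = 1
  t = 3
  (p (g) (t)) = p(1, 3) = 2
  (p (r (g) (t) (t)) (p (g) (t))) = p(3, 2) = 1
  (m (u (r (g) (t) (t)) (p (g) (t)) (u (g) (t) (s))) (p (r (g) (t) (t)) (p (g) (t)))) = m(2, 1) = 1
  g = 1
  t = 3
  t = 3
  (r (g) (t) (t)) = r(1, 3, 3) = 3
  t = 3
  g = 1
  t = 3
  (p (g) (t)) = p(1, 3) = 2
  (r (r (g) (t) (t)) (t) (p (g) (t))) = r(3, 3, 2) = 3
  g = 1
  t = 3
  t = 3
  (r (g) (t) (t)) = r(1, 3, 3) = 3
  g = 1
  t = 3
  (p (g) (t)) = p(1, 3) = 2
  (p (r (g) (t) (t)) (p (g) (t))) = p(3, 2) = 1
  (p (r (r (g) (t) (t)) (t) (p (g) (t))) (p (r (g) (t) (t)) (p (g) (t)))) = p(3, 1) = 3
  g = 1
  t = 3
  t = 3
  (r (g) (t) (t)) = r(1, 3, 3) = 3
  g = 1
  t = 3
  (p (g) (t)) = p(1, 3) = 2
  g = 1
  t = 3
  (p (g) (t)) = p(1, 3) = 2
  (r (r (g) (t) (t)) (p (g) (t)) (p (g) (t))) = r(3, 2, 2) = 2
  g = 1
  t = 3
  t = 3
  (r (g) (t) (t)) = r(1, 3, 3) = 3
  g = 1
  t = 3
  (p (g) (t)) = p(1, 3) = 2
  (p (r (g) (t) (t)) (p (g) (t))) = p(3, 2) = 1
  g = 1
  t = 3
  t = 3
  (r (g) (t) (t)) = r(1, 3, 3) = 3
  g = 1
  t = 3
  (p (g) (t)) = p(1, 3) = 2
  s = 3
  (u (r (g) (t) (t)) (p (g) (t)) (s)) = u(3, 2, 3) = 2
  (u (r (r (g) (t) (t)) (p (g) (t)) (p (g) (t))) (p (r (g) (t) (t)) (p (g) (t))) (u (r (g) (t) (t)) (p (g) (t)) (s))) = u(2, 1, 2) = 3
  (u (m (u (r (g) (t) (t)) (p (g) (t)) (u (g) (t) (s))) (p (r (g) (t) (t)) (p (g) (t)))) (p (r (r (g) (t) (t)) (t) (p (g) (t))) (p (r (g) (t) (t)) (p (g) (t)))) (u (r (r (g) (t) (t)) (p (g) (t)) (p (g) (t))) (p (r (g) (t) (t)) (p (g) (t))) (u (r (g) (t) (t)) (p (g) (t)) (s)))) = u(1, 3, 3) = 2
  (u (r (m (u (m (s) (t)) (p (g) (t)) (u (g) (t) (s))) (p (r (g) (t) (t)) (p (g) (t)))) (p (m (u (g) (t) (s)) (p (g) (t))) (p (g) (p (g) (t)))) (p (m (u (g) (t) (s)) (p (g) (t))) (t))) (p (r (r (g) (p (g) (t)) (p (g) (t))) (p (r (g) (t) (t)) (p (g) (t))) (t)) (p (m (u (g) (t) (s)) (p (g) (t))) (p (m (s) (t)) (p (g) (t))))) (u (m (u (r (g) (t) (t)) (p (g) (t)) (u (g) (t) (s))) (p (r (g) (t) (t)) (p (g) (t)))) (p (r (r (g) (t) (t)) (t) (p (g) (t))) (p (r (g) (t) (t)) (p (g) (t)))) (u (r (r (g) (t) (t)) (p (g) (t)) (p (g) (t))) (p (r (g) (t) (t)) (p (g) (t))) (u (r (g) (t) (t)) (p (g) (t)) (s))))) = u(1, 3, 2) = 2


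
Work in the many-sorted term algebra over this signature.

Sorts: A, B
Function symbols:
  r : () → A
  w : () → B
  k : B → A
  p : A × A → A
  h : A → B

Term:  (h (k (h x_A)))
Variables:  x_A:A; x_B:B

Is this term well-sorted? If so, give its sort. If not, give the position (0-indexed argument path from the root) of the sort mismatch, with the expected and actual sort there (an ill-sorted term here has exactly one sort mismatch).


      x_A : A
    (h x_A) : B
  (k (h x_A)) : A
(h (k (h x_A))) : B

well-sorted; sort = B


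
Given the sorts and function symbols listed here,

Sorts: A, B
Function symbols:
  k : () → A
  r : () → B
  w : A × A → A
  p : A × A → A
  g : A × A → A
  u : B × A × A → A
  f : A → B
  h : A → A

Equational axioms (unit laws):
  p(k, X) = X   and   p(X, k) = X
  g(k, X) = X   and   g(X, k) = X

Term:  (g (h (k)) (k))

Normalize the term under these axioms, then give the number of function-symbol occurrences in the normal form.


1. (g (h (k)) (k))  →  (h (k))
normal form: (h (k))

size = 2


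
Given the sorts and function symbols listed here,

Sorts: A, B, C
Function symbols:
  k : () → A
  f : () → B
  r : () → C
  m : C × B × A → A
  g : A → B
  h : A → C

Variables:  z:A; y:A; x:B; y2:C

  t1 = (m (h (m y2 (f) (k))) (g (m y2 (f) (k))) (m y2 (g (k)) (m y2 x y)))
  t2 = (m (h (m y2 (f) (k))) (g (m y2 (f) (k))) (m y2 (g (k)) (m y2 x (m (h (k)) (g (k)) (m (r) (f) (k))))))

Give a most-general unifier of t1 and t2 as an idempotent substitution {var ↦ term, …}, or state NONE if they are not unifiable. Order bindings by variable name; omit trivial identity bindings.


{y ↦ (m (h (k)) (g (k)) (m (r) (f) (k)))}


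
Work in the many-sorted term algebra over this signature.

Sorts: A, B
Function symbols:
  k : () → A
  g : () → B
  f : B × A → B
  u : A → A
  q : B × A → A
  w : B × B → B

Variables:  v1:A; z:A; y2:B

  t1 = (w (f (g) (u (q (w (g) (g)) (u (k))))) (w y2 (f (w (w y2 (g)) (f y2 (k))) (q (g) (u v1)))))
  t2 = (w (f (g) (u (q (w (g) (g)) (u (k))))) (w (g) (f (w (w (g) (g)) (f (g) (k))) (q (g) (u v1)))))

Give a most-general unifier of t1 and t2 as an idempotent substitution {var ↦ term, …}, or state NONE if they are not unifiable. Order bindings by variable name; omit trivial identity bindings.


{y2 ↦ (g)}


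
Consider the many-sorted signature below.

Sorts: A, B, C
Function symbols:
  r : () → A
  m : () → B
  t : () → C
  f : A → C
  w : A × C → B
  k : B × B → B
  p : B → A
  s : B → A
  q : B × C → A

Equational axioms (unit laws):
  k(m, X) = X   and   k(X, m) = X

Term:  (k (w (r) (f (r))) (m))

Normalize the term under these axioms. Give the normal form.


normal form = (w (r) (f (r)))

1. (k (w (r) (f (r))) (m))  →  (w (r) (f (r)))


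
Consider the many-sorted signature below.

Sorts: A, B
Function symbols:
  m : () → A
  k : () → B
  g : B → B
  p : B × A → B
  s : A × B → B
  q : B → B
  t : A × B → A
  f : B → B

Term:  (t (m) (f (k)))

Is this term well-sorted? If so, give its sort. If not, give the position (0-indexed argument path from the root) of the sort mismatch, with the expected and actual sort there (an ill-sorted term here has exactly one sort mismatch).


  (m) : A
    (k) : B
  (f (k)) : B
(t (m) (f (k))) : A

well-sorted; sort = A


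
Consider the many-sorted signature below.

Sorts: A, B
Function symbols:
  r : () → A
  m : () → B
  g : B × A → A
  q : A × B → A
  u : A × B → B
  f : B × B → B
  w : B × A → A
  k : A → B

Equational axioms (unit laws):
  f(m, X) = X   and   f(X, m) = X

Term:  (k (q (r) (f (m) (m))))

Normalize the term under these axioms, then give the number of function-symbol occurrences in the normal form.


1. (k (q (r) (f (m) (m))))  →  (k (q (r) (m)))
normal form: (k (q (r) (m)))

size = 4


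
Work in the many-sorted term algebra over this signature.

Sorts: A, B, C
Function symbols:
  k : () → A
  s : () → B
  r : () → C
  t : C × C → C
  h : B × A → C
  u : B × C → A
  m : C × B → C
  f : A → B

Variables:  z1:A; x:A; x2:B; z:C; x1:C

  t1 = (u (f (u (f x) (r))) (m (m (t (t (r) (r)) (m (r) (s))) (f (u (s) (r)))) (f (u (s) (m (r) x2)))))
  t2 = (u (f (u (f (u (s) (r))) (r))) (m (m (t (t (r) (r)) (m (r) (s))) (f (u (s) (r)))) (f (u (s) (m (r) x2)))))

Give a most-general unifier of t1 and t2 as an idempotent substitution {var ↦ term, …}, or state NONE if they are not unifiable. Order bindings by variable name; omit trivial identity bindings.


{x ↦ (u (s) (r))}


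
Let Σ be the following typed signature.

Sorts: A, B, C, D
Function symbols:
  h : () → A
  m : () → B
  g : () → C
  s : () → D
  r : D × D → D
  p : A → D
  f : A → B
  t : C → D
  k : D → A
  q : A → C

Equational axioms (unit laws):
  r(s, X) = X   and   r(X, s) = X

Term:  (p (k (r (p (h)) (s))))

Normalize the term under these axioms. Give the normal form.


1. (p (k (r (p (h)) (s))))  →  (p (k (p (h))))

normal form = (p (k (p (h))))


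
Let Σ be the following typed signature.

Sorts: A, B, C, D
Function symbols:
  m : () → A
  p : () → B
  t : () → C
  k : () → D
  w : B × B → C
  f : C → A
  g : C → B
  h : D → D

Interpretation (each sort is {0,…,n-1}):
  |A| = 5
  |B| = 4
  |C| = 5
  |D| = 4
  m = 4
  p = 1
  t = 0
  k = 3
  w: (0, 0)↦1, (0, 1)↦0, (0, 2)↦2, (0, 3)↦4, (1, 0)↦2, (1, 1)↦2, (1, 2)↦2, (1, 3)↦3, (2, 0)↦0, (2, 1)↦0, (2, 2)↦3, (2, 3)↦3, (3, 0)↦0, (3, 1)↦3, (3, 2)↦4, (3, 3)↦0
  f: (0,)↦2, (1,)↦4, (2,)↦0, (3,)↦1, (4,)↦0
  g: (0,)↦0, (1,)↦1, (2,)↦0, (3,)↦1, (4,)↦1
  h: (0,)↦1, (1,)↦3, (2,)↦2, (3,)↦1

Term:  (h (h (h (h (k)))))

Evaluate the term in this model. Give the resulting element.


  k = 3
  (h (k)) = h(3,) = 1
  (h (h (k))) = h(1,) = 3
  (h (h (h (k)))) = h(3,) = 1
  (h (h (h (h (k))))) = h(1,) = 3

value = 3


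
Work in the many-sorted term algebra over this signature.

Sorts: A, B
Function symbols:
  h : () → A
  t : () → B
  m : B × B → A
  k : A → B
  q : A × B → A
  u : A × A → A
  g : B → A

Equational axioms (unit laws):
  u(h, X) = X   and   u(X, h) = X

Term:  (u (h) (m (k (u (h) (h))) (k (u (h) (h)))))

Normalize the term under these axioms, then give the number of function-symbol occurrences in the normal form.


size = 5

1. (u (h) (m (k (u (h) (h))) (k (u (h) (h)))))  →  (m (k (u (h) (h))) (k (u (h) (h))))
2. (m (k (u (h) (h))) (k (u (h) (h))))  →  (m (k (h)) (k (u (h) (h))))
3. (m (k (h)) (k (u (h) (h))))  →  (m (k (h)) (k (h)))
normal form: (m (k (h)) (k (h)))


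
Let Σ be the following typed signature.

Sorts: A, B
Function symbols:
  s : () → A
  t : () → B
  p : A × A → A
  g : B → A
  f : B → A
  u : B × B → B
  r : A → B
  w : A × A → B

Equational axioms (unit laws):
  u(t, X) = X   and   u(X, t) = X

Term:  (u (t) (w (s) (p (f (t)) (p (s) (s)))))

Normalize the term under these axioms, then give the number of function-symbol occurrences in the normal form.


size = 8

1. (u (t) (w (s) (p (f (t)) (p (s) (s)))))  →  (w (s) (p (f (t)) (p (s) (s))))
normal form: (w (s) (p (f (t)) (p (s) (s))))


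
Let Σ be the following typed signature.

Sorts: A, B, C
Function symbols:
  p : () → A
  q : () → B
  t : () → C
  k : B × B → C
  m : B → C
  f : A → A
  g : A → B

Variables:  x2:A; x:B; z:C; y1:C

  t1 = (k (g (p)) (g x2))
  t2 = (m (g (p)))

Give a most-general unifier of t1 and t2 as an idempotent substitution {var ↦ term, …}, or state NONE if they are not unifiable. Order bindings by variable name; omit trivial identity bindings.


NONE (not unifiable)

head clash or occurs-check failure — not unifiable


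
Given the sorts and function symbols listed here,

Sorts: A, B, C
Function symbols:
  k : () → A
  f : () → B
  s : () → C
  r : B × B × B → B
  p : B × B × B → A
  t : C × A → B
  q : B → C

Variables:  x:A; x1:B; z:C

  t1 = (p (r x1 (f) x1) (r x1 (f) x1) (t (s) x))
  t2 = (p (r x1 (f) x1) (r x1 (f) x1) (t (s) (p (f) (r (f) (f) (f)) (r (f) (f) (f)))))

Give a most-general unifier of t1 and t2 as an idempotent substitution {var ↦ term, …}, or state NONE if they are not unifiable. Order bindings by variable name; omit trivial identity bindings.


{x ↦ (p (f) (r (f) (f) (f)) (r (f) (f) (f)))}


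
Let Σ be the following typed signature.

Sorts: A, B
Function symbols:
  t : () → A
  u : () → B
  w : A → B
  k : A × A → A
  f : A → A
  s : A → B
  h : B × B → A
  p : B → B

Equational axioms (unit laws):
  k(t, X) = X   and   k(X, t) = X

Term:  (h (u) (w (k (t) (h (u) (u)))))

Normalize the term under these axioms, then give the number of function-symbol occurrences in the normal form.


size = 6

1. (h (u) (w (k (t) (h (u) (u)))))  →  (h (u) (w (h (u) (u))))
normal form: (h (u) (w (h (u) (u))))


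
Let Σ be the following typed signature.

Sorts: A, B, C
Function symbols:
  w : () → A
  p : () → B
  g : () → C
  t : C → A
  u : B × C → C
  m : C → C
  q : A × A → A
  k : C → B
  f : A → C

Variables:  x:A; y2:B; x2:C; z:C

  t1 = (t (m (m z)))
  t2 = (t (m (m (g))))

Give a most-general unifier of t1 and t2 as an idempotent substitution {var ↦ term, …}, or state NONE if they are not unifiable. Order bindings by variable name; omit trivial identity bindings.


{z ↦ (g)}


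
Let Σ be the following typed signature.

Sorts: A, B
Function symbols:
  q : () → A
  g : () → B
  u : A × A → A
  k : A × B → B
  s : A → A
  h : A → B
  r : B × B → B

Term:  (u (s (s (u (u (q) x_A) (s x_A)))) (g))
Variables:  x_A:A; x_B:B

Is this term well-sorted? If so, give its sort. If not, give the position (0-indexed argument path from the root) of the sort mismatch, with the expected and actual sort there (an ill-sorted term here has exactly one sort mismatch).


          (q) : A
          x_A : A
        (u (q) x_A) : A
          x_A : A
        (s x_A) : A
      (u (u (q) x_A) (s x_A)) : A
    (s (u (u (q) x_A) (s x_A))) : A
  (s (s (u (u (q) x_A) (s x_A)))) : A
  (g) : B
(u (s (s (u (u (q) x_A) (s x_A)))) (g)) : ✗ arg 1 at [1] has sort B, expected A

ill-sorted at position [1]: expected A, got B


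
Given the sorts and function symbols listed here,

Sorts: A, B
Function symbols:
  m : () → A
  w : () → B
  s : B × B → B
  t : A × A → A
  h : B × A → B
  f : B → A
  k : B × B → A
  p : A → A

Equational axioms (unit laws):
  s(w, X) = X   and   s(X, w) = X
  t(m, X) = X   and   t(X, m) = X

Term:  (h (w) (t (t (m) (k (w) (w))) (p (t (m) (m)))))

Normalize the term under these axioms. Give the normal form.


1. (h (w) (t (t (m) (k (w) (w))) (p (t (m) (m)))))  →  (h (w) (t (k (w) (w)) (p (t (m) (m)))))
2. (h (w) (t (k (w) (w)) (p (t (m) (m)))))  →  (h (w) (t (k (w) (w)) (p (m))))

normal form = (h (w) (t (k (w) (w)) (p (m))))


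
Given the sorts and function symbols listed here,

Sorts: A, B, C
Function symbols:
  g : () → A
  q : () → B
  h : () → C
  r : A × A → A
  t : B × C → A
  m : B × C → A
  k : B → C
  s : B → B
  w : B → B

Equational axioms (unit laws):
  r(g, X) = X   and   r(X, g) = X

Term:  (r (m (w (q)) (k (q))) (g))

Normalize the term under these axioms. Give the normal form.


normal form = (m (w (q)) (k (q)))

1. (r (m (w (q)) (k (q))) (g))  →  (m (w (q)) (k (q)))


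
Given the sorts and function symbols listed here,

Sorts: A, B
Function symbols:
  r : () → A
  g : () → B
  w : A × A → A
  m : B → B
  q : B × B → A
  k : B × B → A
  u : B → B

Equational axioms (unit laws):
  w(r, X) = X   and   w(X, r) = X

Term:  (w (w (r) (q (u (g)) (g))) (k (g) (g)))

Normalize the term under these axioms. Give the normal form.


normal form = (w (q (u (g)) (g)) (k (g) (g)))

1. (w (w (r) (q (u (g)) (g))) (k (g) (g)))  →  (w (q (u (g)) (g)) (k (g) (g)))


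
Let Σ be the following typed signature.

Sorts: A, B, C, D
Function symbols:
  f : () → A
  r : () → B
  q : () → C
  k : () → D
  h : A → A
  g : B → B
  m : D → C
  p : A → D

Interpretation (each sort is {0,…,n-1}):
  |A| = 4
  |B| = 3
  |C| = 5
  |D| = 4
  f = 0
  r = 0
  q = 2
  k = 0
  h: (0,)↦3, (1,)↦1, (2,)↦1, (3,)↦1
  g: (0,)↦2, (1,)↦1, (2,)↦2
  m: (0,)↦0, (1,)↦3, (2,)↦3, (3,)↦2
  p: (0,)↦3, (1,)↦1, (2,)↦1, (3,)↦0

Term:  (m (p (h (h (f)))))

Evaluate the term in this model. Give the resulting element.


  f = 0
  (h (f)) = h(0,) = 3
  (h (h (f))) = h(3,) = 1
  (p (h (h (f)))) = p(1,) = 1
  (m (p (h (h (f))))) = m(1,) = 3

value = 3


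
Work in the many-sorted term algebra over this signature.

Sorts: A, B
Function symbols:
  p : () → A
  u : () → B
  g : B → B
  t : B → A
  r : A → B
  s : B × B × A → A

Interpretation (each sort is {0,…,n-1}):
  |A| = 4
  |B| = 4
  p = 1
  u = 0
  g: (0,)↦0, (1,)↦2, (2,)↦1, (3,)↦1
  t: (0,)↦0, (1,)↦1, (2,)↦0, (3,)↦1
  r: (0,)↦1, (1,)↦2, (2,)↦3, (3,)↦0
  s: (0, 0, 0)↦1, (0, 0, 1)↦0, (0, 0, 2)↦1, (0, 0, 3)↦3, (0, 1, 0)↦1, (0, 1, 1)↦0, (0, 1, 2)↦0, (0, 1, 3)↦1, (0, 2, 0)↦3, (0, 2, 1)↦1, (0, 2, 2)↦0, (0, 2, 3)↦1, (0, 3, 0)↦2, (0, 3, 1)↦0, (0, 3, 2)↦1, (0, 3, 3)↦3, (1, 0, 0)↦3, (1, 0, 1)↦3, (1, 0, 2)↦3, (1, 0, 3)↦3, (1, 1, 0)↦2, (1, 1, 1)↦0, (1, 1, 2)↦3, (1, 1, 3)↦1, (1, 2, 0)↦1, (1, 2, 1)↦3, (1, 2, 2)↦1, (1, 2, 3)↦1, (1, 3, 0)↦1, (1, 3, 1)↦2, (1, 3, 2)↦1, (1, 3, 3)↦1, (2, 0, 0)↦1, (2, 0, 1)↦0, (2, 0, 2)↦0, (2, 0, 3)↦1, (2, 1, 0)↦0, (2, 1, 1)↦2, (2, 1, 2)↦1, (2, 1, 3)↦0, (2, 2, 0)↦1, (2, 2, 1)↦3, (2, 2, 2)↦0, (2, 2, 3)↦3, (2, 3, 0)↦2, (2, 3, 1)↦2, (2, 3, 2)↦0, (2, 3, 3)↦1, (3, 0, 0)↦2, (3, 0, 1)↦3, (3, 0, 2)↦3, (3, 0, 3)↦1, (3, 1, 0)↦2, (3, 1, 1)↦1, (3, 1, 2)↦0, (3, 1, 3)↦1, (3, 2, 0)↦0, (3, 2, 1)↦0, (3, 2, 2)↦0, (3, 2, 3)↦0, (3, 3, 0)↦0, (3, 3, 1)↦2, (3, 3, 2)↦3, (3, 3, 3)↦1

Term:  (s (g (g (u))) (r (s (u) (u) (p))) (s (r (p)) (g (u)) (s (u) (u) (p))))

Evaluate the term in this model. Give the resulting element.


value = 0

  u = 0
  (g (u)) = g(0,) = 0
  (g (g (u))) = g(0,) = 0
  u = 0
  u = 0
  p = 1
  (s (u) (u) (p)) = s(0, 0, 1) = 0
  (r (s (u) (u) (p))) = r(0,) = 1
  p = 1
  (r (p)) = r(1,) = 2
  u = 0
  (g (u)) = g(0,) = 0
  u = 0
  u = 0
  p = 1
  (s (u) (u) (p)) = s(0, 0, 1) = 0
  (s (r (p)) (g (u)) (s (u) (u) (p))) = s(2, 0, 0) = 1
  (s (g (g (u))) (r (s (u) (u) (p))) (s (r (p)) (g (u)) (s (u) (u) (p)))) = s(0, 1, 1) = 0


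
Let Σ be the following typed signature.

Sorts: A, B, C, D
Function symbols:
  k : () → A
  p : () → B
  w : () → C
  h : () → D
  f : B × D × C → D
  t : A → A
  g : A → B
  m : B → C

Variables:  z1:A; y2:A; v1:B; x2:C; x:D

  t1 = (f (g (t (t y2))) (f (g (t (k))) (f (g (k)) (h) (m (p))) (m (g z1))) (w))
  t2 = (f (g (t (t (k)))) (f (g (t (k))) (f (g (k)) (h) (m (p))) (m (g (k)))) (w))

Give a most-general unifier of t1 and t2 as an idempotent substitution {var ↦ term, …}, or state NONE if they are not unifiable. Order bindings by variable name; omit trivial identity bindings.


{y2 ↦ (k), z1 ↦ (k)}


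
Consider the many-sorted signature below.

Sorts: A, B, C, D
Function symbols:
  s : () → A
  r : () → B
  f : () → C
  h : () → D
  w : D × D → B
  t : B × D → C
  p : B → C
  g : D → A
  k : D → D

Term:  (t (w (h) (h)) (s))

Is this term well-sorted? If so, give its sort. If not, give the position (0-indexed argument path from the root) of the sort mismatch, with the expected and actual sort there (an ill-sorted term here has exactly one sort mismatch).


    (h) : D
    (h) : D
  (w (h) (h)) : B
  (s) : A
(t (w (h) (h)) (s)) : ✗ arg 1 at [1] has sort A, expected D

ill-sorted at position [1]: expected D, got A


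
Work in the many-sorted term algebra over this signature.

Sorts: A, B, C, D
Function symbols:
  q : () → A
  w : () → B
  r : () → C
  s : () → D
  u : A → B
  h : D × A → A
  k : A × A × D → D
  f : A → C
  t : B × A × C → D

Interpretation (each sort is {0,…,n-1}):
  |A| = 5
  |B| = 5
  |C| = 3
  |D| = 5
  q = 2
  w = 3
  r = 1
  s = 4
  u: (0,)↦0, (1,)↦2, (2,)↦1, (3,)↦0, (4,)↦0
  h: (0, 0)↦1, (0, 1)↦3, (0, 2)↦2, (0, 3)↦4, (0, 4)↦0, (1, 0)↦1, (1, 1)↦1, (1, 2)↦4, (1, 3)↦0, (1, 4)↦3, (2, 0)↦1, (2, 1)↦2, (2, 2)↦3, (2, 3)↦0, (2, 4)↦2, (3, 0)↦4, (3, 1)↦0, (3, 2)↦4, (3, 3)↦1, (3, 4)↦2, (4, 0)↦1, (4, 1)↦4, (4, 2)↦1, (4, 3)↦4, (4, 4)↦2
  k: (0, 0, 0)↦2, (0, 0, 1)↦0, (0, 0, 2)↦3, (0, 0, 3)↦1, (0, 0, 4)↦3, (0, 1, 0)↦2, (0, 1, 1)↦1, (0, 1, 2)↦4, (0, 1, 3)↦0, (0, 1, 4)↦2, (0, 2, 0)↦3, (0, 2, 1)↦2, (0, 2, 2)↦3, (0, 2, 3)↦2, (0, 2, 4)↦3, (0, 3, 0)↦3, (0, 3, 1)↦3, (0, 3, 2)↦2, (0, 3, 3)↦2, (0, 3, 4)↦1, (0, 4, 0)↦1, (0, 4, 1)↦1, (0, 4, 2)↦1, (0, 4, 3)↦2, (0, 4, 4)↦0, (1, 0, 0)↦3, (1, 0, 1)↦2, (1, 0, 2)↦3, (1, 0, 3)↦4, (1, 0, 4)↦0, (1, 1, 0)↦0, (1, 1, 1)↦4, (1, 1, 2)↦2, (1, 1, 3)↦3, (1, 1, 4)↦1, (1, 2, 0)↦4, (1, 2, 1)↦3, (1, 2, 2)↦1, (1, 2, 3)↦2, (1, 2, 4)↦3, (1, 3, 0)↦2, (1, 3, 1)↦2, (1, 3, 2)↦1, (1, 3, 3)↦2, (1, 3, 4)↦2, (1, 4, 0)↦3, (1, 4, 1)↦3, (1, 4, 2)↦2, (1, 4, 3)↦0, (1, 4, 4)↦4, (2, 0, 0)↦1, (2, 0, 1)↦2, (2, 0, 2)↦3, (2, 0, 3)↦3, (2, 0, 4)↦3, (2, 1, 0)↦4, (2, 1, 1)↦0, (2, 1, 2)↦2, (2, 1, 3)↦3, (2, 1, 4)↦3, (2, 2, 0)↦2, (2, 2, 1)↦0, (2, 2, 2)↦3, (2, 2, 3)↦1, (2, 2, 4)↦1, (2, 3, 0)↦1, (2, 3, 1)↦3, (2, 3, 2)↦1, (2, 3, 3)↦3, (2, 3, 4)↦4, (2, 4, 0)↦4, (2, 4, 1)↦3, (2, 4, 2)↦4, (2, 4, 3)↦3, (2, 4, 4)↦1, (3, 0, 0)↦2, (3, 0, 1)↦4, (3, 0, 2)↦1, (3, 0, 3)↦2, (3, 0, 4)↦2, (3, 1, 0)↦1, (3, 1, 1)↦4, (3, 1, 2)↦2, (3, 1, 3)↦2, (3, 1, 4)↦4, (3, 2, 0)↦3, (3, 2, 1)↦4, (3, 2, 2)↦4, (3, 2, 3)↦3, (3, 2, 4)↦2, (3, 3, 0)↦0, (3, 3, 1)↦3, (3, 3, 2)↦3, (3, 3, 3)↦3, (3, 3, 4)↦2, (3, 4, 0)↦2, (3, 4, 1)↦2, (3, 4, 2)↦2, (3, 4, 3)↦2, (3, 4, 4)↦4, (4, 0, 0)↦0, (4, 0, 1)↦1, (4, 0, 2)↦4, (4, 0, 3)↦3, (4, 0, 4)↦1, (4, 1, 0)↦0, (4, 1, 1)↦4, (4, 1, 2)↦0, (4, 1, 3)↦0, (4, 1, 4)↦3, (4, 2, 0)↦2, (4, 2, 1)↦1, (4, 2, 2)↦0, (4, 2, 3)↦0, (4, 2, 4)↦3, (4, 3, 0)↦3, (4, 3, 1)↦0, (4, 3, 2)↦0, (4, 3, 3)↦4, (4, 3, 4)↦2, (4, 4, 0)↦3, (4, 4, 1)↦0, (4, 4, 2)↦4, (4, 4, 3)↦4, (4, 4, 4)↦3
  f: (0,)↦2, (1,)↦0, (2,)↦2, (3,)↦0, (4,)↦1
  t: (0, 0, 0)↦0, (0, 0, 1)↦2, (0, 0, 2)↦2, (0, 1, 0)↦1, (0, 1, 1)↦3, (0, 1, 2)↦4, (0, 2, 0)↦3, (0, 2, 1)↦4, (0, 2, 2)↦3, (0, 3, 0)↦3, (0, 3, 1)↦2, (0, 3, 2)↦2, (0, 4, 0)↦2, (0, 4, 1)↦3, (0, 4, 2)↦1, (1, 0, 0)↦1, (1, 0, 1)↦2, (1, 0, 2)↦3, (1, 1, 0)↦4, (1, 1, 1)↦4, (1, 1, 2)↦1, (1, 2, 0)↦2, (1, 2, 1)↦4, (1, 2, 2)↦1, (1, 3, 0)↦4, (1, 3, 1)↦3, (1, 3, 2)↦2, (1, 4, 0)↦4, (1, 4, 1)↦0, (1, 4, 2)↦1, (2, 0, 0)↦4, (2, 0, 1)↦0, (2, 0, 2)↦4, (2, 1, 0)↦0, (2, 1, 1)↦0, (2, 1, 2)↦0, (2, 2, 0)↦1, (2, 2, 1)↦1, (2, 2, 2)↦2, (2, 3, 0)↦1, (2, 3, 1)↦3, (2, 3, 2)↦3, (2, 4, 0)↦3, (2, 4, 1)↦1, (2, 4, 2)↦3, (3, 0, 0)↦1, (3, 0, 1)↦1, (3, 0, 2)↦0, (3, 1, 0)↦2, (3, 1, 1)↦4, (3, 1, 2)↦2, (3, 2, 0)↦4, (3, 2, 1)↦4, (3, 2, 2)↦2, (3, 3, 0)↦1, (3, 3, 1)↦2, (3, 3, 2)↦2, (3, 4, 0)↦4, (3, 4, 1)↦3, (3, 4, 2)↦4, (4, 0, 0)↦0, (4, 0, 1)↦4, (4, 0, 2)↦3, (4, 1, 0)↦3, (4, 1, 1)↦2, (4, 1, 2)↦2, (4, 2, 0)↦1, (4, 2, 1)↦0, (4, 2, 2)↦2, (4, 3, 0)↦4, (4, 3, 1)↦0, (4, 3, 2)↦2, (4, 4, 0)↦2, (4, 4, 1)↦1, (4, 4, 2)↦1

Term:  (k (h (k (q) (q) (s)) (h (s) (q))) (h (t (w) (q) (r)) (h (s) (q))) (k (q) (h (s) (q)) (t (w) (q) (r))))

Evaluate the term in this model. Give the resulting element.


value = 0

  q = 2
  q = 2
  s = 4
  (k (q) (q) (s)) = k(2, 2, 4) = 1
  s = 4
  q = 2
  (h (s) (q)) = h(4, 2) = 1
  (h (k (q) (q) (s)) (h (s) (q))) = h(1, 1) = 1
  w = 3
  q = 2
  r = 1
  (t (w) (q) (r)) = t(3, 2, 1) = 4
  s = 4
  q = 2
  (h (s) (q)) = h(4, 2) = 1
  (h (t (w) (q) (r)) (h (s) (q))) = h(4, 1) = 4
  q = 2
  s = 4
  q = 2
  (h (s) (q)) = h(4, 2) = 1
  w = 3
  q = 2
  r = 1
  (t (w) (q) (r)) = t(3, 2, 1) = 4
  (k (q) (h (s) (q)) (t (w) (q) (r))) = k(2, 1, 4) = 3
  (k (h (k (q) (q) (s)) (h (s) (q))) (h (t (w) (q) (r)) (h (s) (q))) (k (q) (h (s) (q)) (t (w) (q) (r)))) = k(1, 4, 3) = 0


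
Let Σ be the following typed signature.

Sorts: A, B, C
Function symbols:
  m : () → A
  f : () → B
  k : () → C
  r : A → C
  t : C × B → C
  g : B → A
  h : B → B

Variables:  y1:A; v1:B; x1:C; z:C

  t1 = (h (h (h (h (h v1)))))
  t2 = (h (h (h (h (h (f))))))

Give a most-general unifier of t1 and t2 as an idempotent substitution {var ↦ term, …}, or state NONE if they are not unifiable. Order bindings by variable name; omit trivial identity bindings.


{v1 ↦ (f)}


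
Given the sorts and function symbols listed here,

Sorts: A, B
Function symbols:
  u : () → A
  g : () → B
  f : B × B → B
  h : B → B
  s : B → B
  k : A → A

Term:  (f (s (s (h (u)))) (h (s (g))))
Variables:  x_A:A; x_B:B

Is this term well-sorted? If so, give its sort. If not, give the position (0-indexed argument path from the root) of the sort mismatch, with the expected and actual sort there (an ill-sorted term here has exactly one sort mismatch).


ill-sorted at position [0, 0, 0, 0]: expected B, got A

        (u) : A
      (h (u)) : ✗ arg 0 at [0, 0, 0, 0] has sort A, expected B
      (g) : B
    (s (g)) : B
  (h (s (g))) : B


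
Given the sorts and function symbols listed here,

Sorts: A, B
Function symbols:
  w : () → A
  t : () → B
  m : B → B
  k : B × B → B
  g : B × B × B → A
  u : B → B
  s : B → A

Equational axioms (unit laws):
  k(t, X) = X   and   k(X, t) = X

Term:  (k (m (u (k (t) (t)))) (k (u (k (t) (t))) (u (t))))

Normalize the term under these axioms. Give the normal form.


normal form = (k (m (u (t))) (k (u (t)) (u (t))))

1. (k (m (u (k (t) (t)))) (k (u (k (t) (t))) (u (t))))  →  (k (m (u (t))) (k (u (k (t) (t))) (u (t))))
2. (k (m (u (t))) (k (u (k (t) (t))) (u (t))))  →  (k (m (u (t))) (k (u (t)) (u (t))))


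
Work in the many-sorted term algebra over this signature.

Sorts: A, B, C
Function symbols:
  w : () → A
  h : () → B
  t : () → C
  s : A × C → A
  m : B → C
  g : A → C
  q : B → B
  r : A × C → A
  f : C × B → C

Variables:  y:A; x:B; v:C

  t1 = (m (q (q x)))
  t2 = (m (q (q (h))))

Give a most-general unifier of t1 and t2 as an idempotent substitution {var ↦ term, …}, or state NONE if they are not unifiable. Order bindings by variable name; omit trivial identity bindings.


{x ↦ (h)}


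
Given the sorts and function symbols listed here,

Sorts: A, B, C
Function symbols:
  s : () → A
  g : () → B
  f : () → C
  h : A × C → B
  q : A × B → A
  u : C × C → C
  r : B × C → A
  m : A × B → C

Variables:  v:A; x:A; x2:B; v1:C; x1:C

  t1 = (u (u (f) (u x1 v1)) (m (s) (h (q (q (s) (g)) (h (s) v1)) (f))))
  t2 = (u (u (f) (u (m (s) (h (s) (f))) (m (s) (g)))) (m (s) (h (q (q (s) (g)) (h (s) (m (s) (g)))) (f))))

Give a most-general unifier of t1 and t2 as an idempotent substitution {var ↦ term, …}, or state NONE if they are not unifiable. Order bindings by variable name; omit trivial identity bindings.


{v1 ↦ (m (s) (g)), x1 ↦ (m (s) (h (s) (f)))}


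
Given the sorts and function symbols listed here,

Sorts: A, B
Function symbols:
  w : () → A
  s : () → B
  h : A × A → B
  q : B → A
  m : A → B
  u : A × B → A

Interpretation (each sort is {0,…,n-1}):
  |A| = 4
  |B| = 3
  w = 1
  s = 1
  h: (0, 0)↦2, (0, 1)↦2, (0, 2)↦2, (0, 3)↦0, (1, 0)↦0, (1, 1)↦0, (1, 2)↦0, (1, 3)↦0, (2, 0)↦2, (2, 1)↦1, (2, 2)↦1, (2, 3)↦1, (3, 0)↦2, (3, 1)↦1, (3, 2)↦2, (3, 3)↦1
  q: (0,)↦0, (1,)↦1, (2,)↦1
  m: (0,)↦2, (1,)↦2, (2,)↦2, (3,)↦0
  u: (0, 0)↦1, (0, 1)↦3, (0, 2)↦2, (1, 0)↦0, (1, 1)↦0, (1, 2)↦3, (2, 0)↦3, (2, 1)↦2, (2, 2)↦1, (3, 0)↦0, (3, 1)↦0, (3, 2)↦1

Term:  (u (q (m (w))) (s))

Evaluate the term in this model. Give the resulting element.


  w = 1
  (m (w)) = m(1,) = 2
  (q (m (w))) = q(2,) = 1
  s = 1
  (u (q (m (w))) (s)) = u(1, 1) = 0

value = 0


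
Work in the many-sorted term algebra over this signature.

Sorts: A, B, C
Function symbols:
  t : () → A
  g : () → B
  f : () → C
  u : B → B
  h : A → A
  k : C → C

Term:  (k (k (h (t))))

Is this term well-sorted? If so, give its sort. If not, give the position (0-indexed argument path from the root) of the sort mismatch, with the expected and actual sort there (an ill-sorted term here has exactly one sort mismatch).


      (t) : A
    (h (t)) : A
  (k (h (t))) : ✗ arg 0 at [0, 0] has sort A, expected C

ill-sorted at position [0, 0]: expected C, got A


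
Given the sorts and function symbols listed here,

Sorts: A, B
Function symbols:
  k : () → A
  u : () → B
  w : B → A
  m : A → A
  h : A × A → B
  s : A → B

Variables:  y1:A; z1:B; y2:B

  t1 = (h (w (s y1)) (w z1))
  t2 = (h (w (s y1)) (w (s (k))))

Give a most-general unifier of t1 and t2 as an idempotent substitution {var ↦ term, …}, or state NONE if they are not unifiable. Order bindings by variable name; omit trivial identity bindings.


{z1 ↦ (s (k))}
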